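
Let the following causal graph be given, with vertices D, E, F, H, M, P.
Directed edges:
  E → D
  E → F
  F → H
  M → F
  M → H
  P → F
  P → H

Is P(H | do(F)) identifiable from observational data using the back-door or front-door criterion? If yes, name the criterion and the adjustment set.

P(H|do(F)): backdoor, adjust for {M, P}.

desc(F)\{F}={H}; candidates ⊆ {D,E,M,P}.
size 0: {}; under {} F still reaches {D,E,H,M,P} ∋ H.
size 1: {D}, {E}, {M} …(+1); under {D} F still reaches {E,H,M,P} ∋ H.
{M,P}: F⊥H given {M,P} in G with F→· removed — back-door holds.
P(H|do(F)) = Σ_{M,P} P(H|F,M,P)·P(M,P).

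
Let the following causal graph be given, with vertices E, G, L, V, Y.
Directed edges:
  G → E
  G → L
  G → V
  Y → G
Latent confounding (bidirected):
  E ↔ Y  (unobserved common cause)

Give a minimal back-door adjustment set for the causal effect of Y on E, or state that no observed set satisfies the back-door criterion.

desc(Y)\{Y}={E,G,L,V}; candidates ⊆ {—}.
Y↔E: latent back-door arc(s) into Y.
size 0: {}; under {} Y still reaches {E} ∋ E.
Y↔E cannot be blocked by any observed set — no back-door set.

Y→E: no observed back-door set.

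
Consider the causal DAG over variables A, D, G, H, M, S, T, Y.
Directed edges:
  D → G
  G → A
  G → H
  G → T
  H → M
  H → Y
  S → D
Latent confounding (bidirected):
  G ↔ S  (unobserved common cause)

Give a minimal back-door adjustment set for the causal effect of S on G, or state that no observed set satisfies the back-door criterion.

S→G: no observed back-door set.

desc(S)\{S}={A,D,G,H,M,T,Y}; candidates ⊆ {—}.
S↔G: latent back-door arc(s) into S.
size 0: {}; under {} S still reaches {A,G,H,M,T,Y} ∋ G.
S↔G cannot be blocked by any observed set — no back-door set.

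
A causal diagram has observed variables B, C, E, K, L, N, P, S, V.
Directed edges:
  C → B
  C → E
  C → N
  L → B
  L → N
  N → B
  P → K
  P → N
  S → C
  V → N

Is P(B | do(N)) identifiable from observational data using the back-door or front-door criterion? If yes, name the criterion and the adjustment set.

P(B|do(N)): backdoor, adjust for {C, L}.

desc(N)\{N}={B}; candidates ⊆ {C,E,K,L,P,S,V}.
size 0: {}; under {} N still reaches {B,C,E,K,L,P,S,V} ∋ B.
size 1: {C}, {E}, {K} …(+4); under {C} N still reaches {B,K,L,P,V} ∋ B.
{C,L}: N⊥B given {C,L} in G with N→· removed — back-door holds.
P(B|do(N)) = Σ_{C,L} P(B|N,C,L)·P(C,L).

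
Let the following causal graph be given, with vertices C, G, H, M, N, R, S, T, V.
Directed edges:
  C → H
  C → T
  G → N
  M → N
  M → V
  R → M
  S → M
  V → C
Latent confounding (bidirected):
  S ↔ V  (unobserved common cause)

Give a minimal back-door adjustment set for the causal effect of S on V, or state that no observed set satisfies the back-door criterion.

S→V: no observed back-door set.

desc(S)\{S}={C,H,M,N,T,V}; candidates ⊆ {G,R}.
S↔V: latent back-door arc(s) into S.
size 0: {}; under {} S still reaches {C,H,T,V} ∋ V.
size 1: {G}, {R}; under {G} S still reaches {C,H,T,V} ∋ V.
size 2: {G,R}; under {G,R} S still reaches {C,H,T,V} ∋ V.
S↔V cannot be blocked by any observed set — no back-door set.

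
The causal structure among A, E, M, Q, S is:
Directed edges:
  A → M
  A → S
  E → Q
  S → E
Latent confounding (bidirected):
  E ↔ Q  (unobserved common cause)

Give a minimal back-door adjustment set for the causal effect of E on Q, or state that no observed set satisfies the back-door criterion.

E→Q: no observed back-door set.

desc(E)\{E}={Q}; candidates ⊆ {A,M,S}.
E↔Q: latent back-door arc(s) into E.
size 0: {}; under {} E still reaches {A,M,Q,S} ∋ Q.
size 1: {A}, {M}, {S}; under {A} E still reaches {Q,S} ∋ Q.
size 2: {A,M}, {A,S}, {M,S}; under {A,M} E still reaches {Q,S} ∋ Q.
E↔Q cannot be blocked by any observed set — no back-door set.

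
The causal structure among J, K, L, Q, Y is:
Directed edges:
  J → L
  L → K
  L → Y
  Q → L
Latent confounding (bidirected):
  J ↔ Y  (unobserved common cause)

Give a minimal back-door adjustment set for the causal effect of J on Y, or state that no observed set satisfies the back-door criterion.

J→Y: no observed back-door set.

desc(J)\{J}={K,L,Y}; candidates ⊆ {Q}.
J↔Y: latent back-door arc(s) into J.
size 0: {}; under {} J still reaches {Y} ∋ Y.
size 1: {Q}; under {Q} J still reaches {Y} ∋ Y.
J↔Y cannot be blocked by any observed set — no back-door set.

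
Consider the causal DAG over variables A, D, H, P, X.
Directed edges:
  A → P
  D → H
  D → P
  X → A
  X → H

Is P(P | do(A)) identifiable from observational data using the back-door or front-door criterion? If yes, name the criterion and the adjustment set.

desc(A)\{A}={P}; candidates ⊆ {D,H,X}.
∅: A⊥P given ∅ in G with A→· removed — back-door holds.
P(P|do(A)) = P(P|A) — no adjustment needed.

P(P|do(A)): backdoor, adjust for ∅.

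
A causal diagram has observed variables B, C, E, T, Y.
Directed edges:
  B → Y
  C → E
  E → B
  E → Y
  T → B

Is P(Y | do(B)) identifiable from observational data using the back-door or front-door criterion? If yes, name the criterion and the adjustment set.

P(Y|do(B)): backdoor, adjust for {E}.

desc(B)\{B}={Y}; candidates ⊆ {C,E,T}.
size 0: {}; under {} B still reaches {C,E,T,Y} ∋ Y.
{E}: B⊥Y given {E} in G with B→· removed — back-door holds.
P(Y|do(B)) = Σ_{E} P(Y|B,E)·P(E).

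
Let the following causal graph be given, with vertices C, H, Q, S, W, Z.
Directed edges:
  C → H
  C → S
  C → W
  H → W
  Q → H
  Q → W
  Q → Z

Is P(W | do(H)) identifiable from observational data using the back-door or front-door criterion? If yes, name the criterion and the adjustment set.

P(W|do(H)): backdoor, adjust for {C, Q}.

desc(H)\{H}={W}; candidates ⊆ {C,Q,S,Z}.
size 0: {}; under {} H still reaches {C,Q,S,W,Z} ∋ W.
size 1: {C}, {Q}, {S} …(+1); under {C} H still reaches {Q,W,Z} ∋ W.
{C,Q}: H⊥W given {C,Q} in G with H→· removed — back-door holds.
P(W|do(H)) = Σ_{C,Q} P(W|H,C,Q)·P(C,Q).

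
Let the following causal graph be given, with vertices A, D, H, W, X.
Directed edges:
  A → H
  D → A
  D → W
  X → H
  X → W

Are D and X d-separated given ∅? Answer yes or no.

Bayes-Ball from D | ∅ reaches {A,H,W}.
X ∉ reach(D|∅) ⇒ D ⊥ X | ∅.

Yes — D ⊥ X | ∅.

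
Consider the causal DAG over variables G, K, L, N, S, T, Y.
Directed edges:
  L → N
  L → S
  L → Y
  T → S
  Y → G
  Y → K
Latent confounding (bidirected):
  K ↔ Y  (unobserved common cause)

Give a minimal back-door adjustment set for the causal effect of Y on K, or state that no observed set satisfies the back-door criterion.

desc(Y)\{Y}={G,K}; candidates ⊆ {L,N,S,T}.
Y↔K: latent back-door arc(s) into Y.
size 0: {}; under {} Y still reaches {K,L,N,S} ∋ K.
size 1: {L}, {N}, {S} …(+1); under {L} Y still reaches {K} ∋ K.
size 2: {L,N}, {L,S}, {L,T} …(+3); under {L,N} Y still reaches {K} ∋ K.
Y↔K cannot be blocked by any observed set — no back-door set.

Y→K: no observed back-door set.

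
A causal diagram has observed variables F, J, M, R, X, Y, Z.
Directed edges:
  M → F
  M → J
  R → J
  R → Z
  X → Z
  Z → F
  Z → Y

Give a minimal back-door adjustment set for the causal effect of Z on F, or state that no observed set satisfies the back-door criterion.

Z→F: minimal back-door set ∅.

desc(Z)\{Z}={F,Y}; candidates ⊆ {J,M,R,X}.
∅: Z⊥F given ∅ in G with Z→· removed — back-door holds.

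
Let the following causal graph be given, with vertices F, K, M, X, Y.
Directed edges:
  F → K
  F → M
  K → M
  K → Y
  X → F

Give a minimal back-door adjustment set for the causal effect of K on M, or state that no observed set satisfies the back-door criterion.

K→M: minimal back-door set {F}.

desc(K)\{K}={M,Y}; candidates ⊆ {F,X}.
size 0: {}; under {} K still reaches {F,M,X} ∋ M.
{F}: K⊥M given {F} in G with K→· removed — back-door holds.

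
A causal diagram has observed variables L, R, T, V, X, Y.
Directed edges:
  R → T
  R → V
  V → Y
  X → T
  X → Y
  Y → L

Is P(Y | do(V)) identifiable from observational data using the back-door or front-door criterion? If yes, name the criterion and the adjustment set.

desc(V)\{V}={L,Y}; candidates ⊆ {R,T,X}.
∅: V⊥Y given ∅ in G with V→· removed — back-door holds.
P(Y|do(V)) = P(Y|V) — no adjustment needed.

P(Y|do(V)): backdoor, adjust for ∅.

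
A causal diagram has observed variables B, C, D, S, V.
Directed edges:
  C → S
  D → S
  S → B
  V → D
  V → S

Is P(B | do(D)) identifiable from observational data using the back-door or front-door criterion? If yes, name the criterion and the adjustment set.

P(B|do(D)): backdoor, adjust for {V}.

desc(D)\{D}={B,S}; candidates ⊆ {C,V}.
size 0: {}; under {} D still reaches {B,S,V} ∋ B.
{V}: D⊥B given {V} in G with D→· removed — back-door holds.
P(B|do(D)) = Σ_{V} P(B|D,V)·P(V).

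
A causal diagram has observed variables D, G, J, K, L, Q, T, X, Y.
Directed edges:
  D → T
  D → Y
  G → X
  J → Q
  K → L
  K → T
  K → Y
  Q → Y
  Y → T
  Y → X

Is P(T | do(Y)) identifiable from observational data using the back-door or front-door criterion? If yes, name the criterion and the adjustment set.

P(T|do(Y)): backdoor, adjust for {D, K}.

desc(Y)\{Y}={T,X}; candidates ⊆ {D,G,J,K,L,Q}.
size 0: {}; under {} Y still reaches {D,J,K,L,Q,T} ∋ T.
size 1: {D}, {G}, {J} …(+3); under {D} Y still reaches {J,K,L,Q,T} ∋ T.
{D,K}: Y⊥T given {D,K} in G with Y→· removed — back-door holds.
P(T|do(Y)) = Σ_{D,K} P(T|Y,D,K)·P(D,K).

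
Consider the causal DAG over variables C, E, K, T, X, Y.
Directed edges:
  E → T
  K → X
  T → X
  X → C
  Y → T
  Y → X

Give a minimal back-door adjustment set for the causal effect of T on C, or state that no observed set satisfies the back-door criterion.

T→C: minimal back-door set {Y}.

desc(T)\{T}={C,X}; candidates ⊆ {E,K,Y}.
size 0: {}; under {} T still reaches {C,E,X,Y} ∋ C.
{Y}: T⊥C given {Y} in G with T→· removed — back-door holds.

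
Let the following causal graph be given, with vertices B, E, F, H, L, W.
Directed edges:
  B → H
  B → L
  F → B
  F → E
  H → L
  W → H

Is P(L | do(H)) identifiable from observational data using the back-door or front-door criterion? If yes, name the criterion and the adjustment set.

P(L|do(H)): backdoor, adjust for {B}.

desc(H)\{H}={L}; candidates ⊆ {B,E,F,W}.
size 0: {}; under {} H still reaches {B,E,F,L,W} ∋ L.
{B}: H⊥L given {B} in G with H→· removed — back-door holds.
P(L|do(H)) = Σ_{B} P(L|H,B)·P(B).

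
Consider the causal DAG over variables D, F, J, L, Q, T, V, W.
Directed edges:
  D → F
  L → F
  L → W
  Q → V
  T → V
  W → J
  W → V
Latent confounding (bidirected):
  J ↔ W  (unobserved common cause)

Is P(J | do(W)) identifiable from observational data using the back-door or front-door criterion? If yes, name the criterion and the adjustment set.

desc(W)\{W}={J,V}; candidates ⊆ {D,F,L,Q,T}.
W↔J: latent back-door arc(s) into W.
size 0: {}; under {} W still reaches {F,J,L} ∋ J.
size 1: {D}, {F}, {L} …(+2); under {D} W still reaches {F,J,L} ∋ J.
size 2: {D,F}, {D,L}, {D,Q} …(+7); under {D,F} W still reaches {J,L} ∋ J.
W↔J cannot be blocked by any observed set — no back-door set.
No mediator lies on a directed W→…→J path.
Neither criterion identifies P(J|do(W)) in this graph.

P(J|do(W)): not identifiable (no BD/FD set).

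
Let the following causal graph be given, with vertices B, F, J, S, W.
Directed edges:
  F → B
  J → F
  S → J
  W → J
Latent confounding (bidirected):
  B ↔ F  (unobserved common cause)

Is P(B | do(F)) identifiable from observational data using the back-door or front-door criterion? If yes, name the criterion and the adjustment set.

desc(F)\{F}={B}; candidates ⊆ {J,S,W}.
F↔B: latent back-door arc(s) into F.
size 0: {}; under {} F still reaches {B,J,S,W} ∋ B.
size 1: {J}, {S}, {W}; under {J} F still reaches {B} ∋ B.
size 2: {J,S}, {J,W}, {S,W}; under {J,S} F still reaches {B} ∋ B.
F↔B cannot be blocked by any observed set — no back-door set.
No mediator lies on a directed F→…→B path.
Neither criterion identifies P(B|do(F)) in this graph.

P(B|do(F)): not identifiable (no BD/FD set).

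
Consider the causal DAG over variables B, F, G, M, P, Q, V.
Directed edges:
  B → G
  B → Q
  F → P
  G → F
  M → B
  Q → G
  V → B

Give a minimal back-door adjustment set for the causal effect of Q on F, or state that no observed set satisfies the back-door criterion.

desc(Q)\{Q}={F,G,P}; candidates ⊆ {B,M,V}.
size 0: {}; under {} Q still reaches {B,F,G,M,P,V} ∋ F.
{B}: Q⊥F given {B} in G with Q→· removed — back-door holds.

Q→F: minimal back-door set {B}.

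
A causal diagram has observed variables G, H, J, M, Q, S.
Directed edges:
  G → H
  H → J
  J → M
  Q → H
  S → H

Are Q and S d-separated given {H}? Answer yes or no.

Bayes-Ball from Q | {H} reaches {G,S}.
S ∈ reach(Q|{H}) ⇒ Q ⊥̸ S | {H}.

No — Q and S are d-connected given {H}.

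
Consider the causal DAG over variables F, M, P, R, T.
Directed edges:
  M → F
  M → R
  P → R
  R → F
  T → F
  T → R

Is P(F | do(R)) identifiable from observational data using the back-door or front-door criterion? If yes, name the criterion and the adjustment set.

P(F|do(R)): backdoor, adjust for {M, T}.

desc(R)\{R}={F}; candidates ⊆ {M,P,T}.
size 0: {}; under {} R still reaches {F,M,P,T} ∋ F.
size 1: {M}, {P}, {T}; under {M} R still reaches {F,P,T} ∋ F.
{M,T}: R⊥F given {M,T} in G with R→· removed — back-door holds.
P(F|do(R)) = Σ_{M,T} P(F|R,M,T)·P(M,T).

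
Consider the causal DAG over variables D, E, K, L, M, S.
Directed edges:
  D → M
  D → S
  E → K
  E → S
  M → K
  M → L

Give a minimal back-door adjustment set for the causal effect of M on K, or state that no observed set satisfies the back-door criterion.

desc(M)\{M}={K,L}; candidates ⊆ {D,E,S}.
∅: M⊥K given ∅ in G with M→· removed — back-door holds.

M→K: minimal back-door set ∅.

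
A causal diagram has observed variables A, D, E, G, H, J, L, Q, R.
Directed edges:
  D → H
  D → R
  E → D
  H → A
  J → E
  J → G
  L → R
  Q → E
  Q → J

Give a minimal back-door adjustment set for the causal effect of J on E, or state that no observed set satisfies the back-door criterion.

desc(J)\{J}={A,D,E,G,H,R}; candidates ⊆ {L,Q}.
size 0: {}; under {} J still reaches {A,D,E,H,Q,R} ∋ E.
{Q}: J⊥E given {Q} in G with J→· removed — back-door holds.

J→E: minimal back-door set {Q}.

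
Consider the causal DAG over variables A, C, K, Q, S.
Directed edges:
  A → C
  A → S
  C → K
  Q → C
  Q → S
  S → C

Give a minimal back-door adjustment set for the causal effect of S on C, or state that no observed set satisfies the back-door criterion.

S→C: minimal back-door set {A, Q}.

desc(S)\{S}={C,K}; candidates ⊆ {A,Q}.
size 0: {}; under {} S still reaches {A,C,K,Q} ∋ C.
size 1: {A}, {Q}; under {A} S still reaches {C,K,Q} ∋ C.
{A,Q}: S⊥C given {A,Q} in G with S→· removed — back-door holds.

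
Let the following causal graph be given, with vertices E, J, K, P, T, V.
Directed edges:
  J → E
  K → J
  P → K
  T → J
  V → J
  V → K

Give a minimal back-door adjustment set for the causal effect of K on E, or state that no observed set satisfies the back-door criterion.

desc(K)\{K}={E,J}; candidates ⊆ {P,T,V}.
size 0: {}; under {} K still reaches {E,J,P,V} ∋ E.
{V}: K⊥E given {V} in G with K→· removed — back-door holds.

K→E: minimal back-door set {V}.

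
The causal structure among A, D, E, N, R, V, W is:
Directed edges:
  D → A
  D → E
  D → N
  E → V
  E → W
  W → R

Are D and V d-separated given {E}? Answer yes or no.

Bayes-Ball from D | {E} reaches {A,N}.
V ∉ reach(D|{E}) ⇒ D ⊥ V | {E}.

Yes — D ⊥ V | {E}.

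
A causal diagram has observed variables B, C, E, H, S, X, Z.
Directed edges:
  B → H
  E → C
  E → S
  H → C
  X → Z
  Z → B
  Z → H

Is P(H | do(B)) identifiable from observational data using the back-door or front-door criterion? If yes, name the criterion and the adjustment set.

P(H|do(B)): backdoor, adjust for {Z}.

desc(B)\{B}={C,H}; candidates ⊆ {E,S,X,Z}.
size 0: {}; under {} B still reaches {C,H,X,Z} ∋ H.
{Z}: B⊥H given {Z} in G with B→· removed — back-door holds.
P(H|do(B)) = Σ_{Z} P(H|B,Z)·P(Z).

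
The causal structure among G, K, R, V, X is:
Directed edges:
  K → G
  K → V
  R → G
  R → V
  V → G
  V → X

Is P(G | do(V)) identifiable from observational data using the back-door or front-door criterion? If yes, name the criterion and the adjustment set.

desc(V)\{V}={G,X}; candidates ⊆ {K,R}.
size 0: {}; under {} V still reaches {G,K,R} ∋ G.
size 1: {K}, {R}; under {K} V still reaches {G,R} ∋ G.
{K,R}: V⊥G given {K,R} in G with V→· removed — back-door holds.
P(G|do(V)) = Σ_{K,R} P(G|V,K,R)·P(K,R).

P(G|do(V)): backdoor, adjust for {K, R}.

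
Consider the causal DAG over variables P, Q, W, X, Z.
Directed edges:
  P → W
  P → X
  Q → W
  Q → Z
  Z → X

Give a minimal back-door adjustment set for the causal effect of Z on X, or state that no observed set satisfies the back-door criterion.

desc(Z)\{Z}={X}; candidates ⊆ {P,Q,W}.
∅: Z⊥X given ∅ in G with Z→· removed — back-door holds.

Z→X: minimal back-door set ∅.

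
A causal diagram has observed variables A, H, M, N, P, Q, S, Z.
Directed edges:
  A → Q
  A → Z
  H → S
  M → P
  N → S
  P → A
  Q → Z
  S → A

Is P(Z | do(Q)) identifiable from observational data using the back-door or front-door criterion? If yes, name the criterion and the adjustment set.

desc(Q)\{Q}={Z}; candidates ⊆ {A,H,M,N,P,S}.
size 0: {}; under {} Q still reaches {A,H,M,N,P,S,Z} ∋ Z.
{A}: Q⊥Z given {A} in G with Q→· removed — back-door holds.
P(Z|do(Q)) = Σ_{A} P(Z|Q,A)·P(A).

P(Z|do(Q)): backdoor, adjust for {A}.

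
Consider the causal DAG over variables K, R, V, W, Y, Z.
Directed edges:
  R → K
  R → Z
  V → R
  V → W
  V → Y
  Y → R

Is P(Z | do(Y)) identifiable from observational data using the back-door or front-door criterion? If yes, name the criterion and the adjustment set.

P(Z|do(Y)): backdoor, adjust for {V}.

desc(Y)\{Y}={K,R,Z}; candidates ⊆ {V,W}.
size 0: {}; under {} Y still reaches {K,R,V,W,Z} ∋ Z.
{V}: Y⊥Z given {V} in G with Y→· removed — back-door holds.
P(Z|do(Y)) = Σ_{V} P(Z|Y,V)·P(V).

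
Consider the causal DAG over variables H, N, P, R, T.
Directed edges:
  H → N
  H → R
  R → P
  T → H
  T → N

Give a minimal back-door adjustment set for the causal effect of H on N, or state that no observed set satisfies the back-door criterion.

H→N: minimal back-door set {T}.

desc(H)\{H}={N,P,R}; candidates ⊆ {T}.
size 0: {}; under {} H still reaches {N,T} ∋ N.
{T}: H⊥N given {T} in G with H→· removed — back-door holds.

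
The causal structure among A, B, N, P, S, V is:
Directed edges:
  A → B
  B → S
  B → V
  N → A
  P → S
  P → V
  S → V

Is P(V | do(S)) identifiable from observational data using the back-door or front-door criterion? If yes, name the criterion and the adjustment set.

P(V|do(S)): backdoor, adjust for {B, P}.

desc(S)\{S}={V}; candidates ⊆ {A,B,N,P}.
size 0: {}; under {} S still reaches {A,B,N,P,V} ∋ V.
size 1: {A}, {B}, {N} …(+1); under {A} S still reaches {B,P,V} ∋ V.
{B,P}: S⊥V given {B,P} in G with S→· removed — back-door holds.
P(V|do(S)) = Σ_{B,P} P(V|S,B,P)·P(B,P).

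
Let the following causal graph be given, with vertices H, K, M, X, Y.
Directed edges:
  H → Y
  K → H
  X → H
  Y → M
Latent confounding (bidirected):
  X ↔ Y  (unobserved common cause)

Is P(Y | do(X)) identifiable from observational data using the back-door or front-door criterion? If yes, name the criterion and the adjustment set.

desc(X)\{X}={H,M,Y}; candidates ⊆ {K}.
X↔Y: latent back-door arc(s) into X.
size 0: {}; under {} X still reaches {M,Y} ∋ Y.
size 1: {K}; under {K} X still reaches {M,Y} ∋ Y.
X↔Y cannot be blocked by any observed set — no back-door set.
{H}: (i) intercepts every directed X→Y path; (ii) no back-door X→{H}; (iii) {X} blocks every back-door {H}→Y. Front-door holds.
P(Y|do(X)) = Σ_{H} P(H|X) Σ_{X'} P(Y|H,X')P(X').

P(Y|do(X)): frontdoor, adjust for {H}.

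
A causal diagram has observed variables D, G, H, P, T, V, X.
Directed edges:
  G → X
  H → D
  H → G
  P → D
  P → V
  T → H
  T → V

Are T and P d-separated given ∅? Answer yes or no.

Yes — T ⊥ P | ∅.

Bayes-Ball from T | ∅ reaches {D,G,H,V,X}.
P ∉ reach(T|∅) ⇒ T ⊥ P | ∅.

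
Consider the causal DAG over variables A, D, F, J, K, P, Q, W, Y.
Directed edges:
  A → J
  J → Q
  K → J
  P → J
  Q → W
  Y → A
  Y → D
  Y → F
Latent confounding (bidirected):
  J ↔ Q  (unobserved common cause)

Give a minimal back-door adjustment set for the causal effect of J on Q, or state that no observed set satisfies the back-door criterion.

desc(J)\{J}={Q,W}; candidates ⊆ {A,D,F,K,P,Y}.
J↔Q: latent back-door arc(s) into J.
size 0: {}; under {} J still reaches {A,D,F,K,P,Q,W,Y} ∋ Q.
size 1: {A}, {D}, {F} …(+3); under {A} J still reaches {K,P,Q,W} ∋ Q.
size 2: {A,D}, {A,F}, {A,K} …(+12); under {A,D} J still reaches {K,P,Q,W} ∋ Q.
J↔Q cannot be blocked by any observed set — no back-door set.

J→Q: no observed back-door set.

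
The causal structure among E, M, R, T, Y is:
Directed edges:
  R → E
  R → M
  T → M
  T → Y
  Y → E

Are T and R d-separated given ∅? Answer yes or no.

Yes — T ⊥ R | ∅.

Bayes-Ball from T | ∅ reaches {E,M,Y}.
R ∉ reach(T|∅) ⇒ T ⊥ R | ∅.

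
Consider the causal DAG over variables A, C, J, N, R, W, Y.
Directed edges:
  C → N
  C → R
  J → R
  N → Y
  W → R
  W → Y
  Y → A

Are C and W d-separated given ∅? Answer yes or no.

Yes — C ⊥ W | ∅.

Bayes-Ball from C | ∅ reaches {A,N,R,Y}.
W ∉ reach(C|∅) ⇒ C ⊥ W | ∅.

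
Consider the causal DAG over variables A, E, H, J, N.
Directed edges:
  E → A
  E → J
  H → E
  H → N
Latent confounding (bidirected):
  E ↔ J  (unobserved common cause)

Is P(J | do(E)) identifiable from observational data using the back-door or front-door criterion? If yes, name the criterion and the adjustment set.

P(J|do(E)): not identifiable (no BD/FD set).

desc(E)\{E}={A,J}; candidates ⊆ {H,N}.
E↔J: latent back-door arc(s) into E.
size 0: {}; under {} E still reaches {H,J,N} ∋ J.
size 1: {H}, {N}; under {H} E still reaches {J} ∋ J.
size 2: {H,N}; under {H,N} E still reaches {J} ∋ J.
E↔J cannot be blocked by any observed set — no back-door set.
No mediator lies on a directed E→…→J path.
Neither criterion identifies P(J|do(E)) in this graph.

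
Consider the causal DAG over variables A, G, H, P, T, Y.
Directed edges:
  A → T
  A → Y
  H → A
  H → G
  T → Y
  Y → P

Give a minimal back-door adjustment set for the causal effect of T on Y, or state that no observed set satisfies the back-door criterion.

T→Y: minimal back-door set {A}.

desc(T)\{T}={P,Y}; candidates ⊆ {A,G,H}.
size 0: {}; under {} T still reaches {A,G,H,P,Y} ∋ Y.
{A}: T⊥Y given {A} in G with T→· removed — back-door holds.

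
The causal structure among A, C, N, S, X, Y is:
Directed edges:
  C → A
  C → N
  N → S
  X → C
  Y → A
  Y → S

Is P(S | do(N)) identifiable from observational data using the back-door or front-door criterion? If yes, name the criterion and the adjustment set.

P(S|do(N)): backdoor, adjust for ∅.

desc(N)\{N}={S}; candidates ⊆ {A,C,X,Y}.
∅: N⊥S given ∅ in G with N→· removed — back-door holds.
P(S|do(N)) = P(S|N) — no adjustment needed.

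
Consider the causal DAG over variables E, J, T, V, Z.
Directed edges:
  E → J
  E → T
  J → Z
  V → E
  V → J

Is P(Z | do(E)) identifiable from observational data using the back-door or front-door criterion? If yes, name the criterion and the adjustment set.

desc(E)\{E}={J,T,Z}; candidates ⊆ {V}.
size 0: {}; under {} E still reaches {J,V,Z} ∋ Z.
{V}: E⊥Z given {V} in G with E→· removed — back-door holds.
P(Z|do(E)) = Σ_{V} P(Z|E,V)·P(V).

P(Z|do(E)): backdoor, adjust for {V}.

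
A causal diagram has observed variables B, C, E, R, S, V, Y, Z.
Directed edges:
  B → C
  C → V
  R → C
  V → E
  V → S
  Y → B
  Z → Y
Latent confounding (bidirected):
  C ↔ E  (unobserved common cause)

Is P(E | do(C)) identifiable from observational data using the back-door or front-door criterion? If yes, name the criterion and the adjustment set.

desc(C)\{C}={E,S,V}; candidates ⊆ {B,R,Y,Z}.
C↔E: latent back-door arc(s) into C.
size 0: {}; under {} C still reaches {B,E,R,Y,Z} ∋ E.
size 1: {B}, {R}, {Y} …(+1); under {B} C still reaches {E,R} ∋ E.
size 2: {B,R}, {B,Y}, {B,Z} …(+3); under {B,R} C still reaches {E} ∋ E.
C↔E cannot be blocked by any observed set — no back-door set.
{V}: (i) intercepts every directed C→E path; (ii) no back-door C→{V}; (iii) {C} blocks every back-door {V}→E. Front-door holds.
P(E|do(C)) = Σ_{V} P(V|C) Σ_{C'} P(E|V,C')P(C').

P(E|do(C)): frontdoor, adjust for {V}.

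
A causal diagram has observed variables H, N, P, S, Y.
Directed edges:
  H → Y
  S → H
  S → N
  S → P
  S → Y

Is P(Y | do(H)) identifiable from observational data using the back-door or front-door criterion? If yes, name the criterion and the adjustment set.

desc(H)\{H}={Y}; candidates ⊆ {N,P,S}.
size 0: {}; under {} H still reaches {N,P,S,Y} ∋ Y.
{S}: H⊥Y given {S} in G with H→· removed — back-door holds.
P(Y|do(H)) = Σ_{S} P(Y|H,S)·P(S).

P(Y|do(H)): backdoor, adjust for {S}.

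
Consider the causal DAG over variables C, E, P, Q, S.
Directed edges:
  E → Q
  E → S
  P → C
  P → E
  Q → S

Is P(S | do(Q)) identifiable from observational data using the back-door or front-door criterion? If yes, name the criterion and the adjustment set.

P(S|do(Q)): backdoor, adjust for {E}.

desc(Q)\{Q}={S}; candidates ⊆ {C,E,P}.
size 0: {}; under {} Q still reaches {C,E,P,S} ∋ S.
{E}: Q⊥S given {E} in G with Q→· removed — back-door holds.
P(S|do(Q)) = Σ_{E} P(S|Q,E)·P(E).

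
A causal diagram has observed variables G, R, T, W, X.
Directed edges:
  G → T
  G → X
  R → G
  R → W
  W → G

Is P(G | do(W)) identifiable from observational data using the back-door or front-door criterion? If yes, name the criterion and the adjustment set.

P(G|do(W)): backdoor, adjust for {R}.

desc(W)\{W}={G,T,X}; candidates ⊆ {R}.
size 0: {}; under {} W still reaches {G,R,T,X} ∋ G.
{R}: W⊥G given {R} in G with W→· removed — back-door holds.
P(G|do(W)) = Σ_{R} P(G|W,R)·P(R).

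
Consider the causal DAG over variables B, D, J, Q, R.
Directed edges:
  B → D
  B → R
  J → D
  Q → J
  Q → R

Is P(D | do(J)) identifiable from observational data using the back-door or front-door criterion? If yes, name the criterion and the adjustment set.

P(D|do(J)): backdoor, adjust for ∅.

desc(J)\{J}={D}; candidates ⊆ {B,Q,R}.
∅: J⊥D given ∅ in G with J→· removed — back-door holds.
P(D|do(J)) = P(D|J) — no adjustment needed.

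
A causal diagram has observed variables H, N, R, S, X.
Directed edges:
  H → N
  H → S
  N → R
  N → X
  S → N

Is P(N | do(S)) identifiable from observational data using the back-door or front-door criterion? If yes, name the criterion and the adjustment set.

desc(S)\{S}={N,R,X}; candidates ⊆ {H}.
size 0: {}; under {} S still reaches {H,N,R,X} ∋ N.
{H}: S⊥N given {H} in G with S→· removed — back-door holds.
P(N|do(S)) = Σ_{H} P(N|S,H)·P(H).

P(N|do(S)): backdoor, adjust for {H}.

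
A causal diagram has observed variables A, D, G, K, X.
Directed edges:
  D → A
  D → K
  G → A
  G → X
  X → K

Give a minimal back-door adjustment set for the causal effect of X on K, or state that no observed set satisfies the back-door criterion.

desc(X)\{X}={K}; candidates ⊆ {A,D,G}.
∅: X⊥K given ∅ in G with X→· removed — back-door holds.

X→K: minimal back-door set ∅.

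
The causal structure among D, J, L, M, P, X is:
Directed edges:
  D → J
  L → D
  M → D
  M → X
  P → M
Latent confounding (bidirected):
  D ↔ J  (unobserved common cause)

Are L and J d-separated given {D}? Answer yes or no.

No — L and J are d-connected given {D}.

Bayes-Ball from L | {D} reaches {J,M,P,X}.
J ∈ reach(L|{D}) ⇒ L ⊥̸ J | {D}.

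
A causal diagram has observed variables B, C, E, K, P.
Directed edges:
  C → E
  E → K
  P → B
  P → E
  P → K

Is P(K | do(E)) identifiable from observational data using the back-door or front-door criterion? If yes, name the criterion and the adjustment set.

desc(E)\{E}={K}; candidates ⊆ {B,C,P}.
size 0: {}; under {} E still reaches {B,C,K,P} ∋ K.
{P}: E⊥K given {P} in G with E→· removed — back-door holds.
P(K|do(E)) = Σ_{P} P(K|E,P)·P(P).

P(K|do(E)): backdoor, adjust for {P}.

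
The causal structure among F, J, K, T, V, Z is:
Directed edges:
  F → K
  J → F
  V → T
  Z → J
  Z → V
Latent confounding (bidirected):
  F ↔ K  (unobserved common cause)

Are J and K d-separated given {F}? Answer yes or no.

No — J and K are d-connected given {F}.

Bayes-Ball from J | {F} reaches {K,T,V,Z}.
K ∈ reach(J|{F}) ⇒ J ⊥̸ K | {F}.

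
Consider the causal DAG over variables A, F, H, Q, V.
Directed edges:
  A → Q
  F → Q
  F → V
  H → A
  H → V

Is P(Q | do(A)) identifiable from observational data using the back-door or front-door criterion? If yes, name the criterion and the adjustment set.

desc(A)\{A}={Q}; candidates ⊆ {F,H,V}.
∅: A⊥Q given ∅ in G with A→· removed — back-door holds.
P(Q|do(A)) = P(Q|A) — no adjustment needed.

P(Q|do(A)): backdoor, adjust for ∅.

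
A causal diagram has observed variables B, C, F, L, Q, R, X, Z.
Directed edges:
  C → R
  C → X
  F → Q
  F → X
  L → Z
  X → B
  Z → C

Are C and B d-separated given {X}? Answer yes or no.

Bayes-Ball from C | {X} reaches {F,L,Q,R,Z}.
B ∉ reach(C|{X}) ⇒ C ⊥ B | {X}.

Yes — C ⊥ B | {X}.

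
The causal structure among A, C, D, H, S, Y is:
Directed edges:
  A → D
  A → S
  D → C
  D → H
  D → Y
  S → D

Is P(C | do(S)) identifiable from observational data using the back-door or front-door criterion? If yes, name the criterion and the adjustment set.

P(C|do(S)): backdoor, adjust for {A}.

desc(S)\{S}={C,D,H,Y}; candidates ⊆ {A}.
size 0: {}; under {} S still reaches {A,C,D,H,Y} ∋ C.
{A}: S⊥C given {A} in G with S→· removed — back-door holds.
P(C|do(S)) = Σ_{A} P(C|S,A)·P(A).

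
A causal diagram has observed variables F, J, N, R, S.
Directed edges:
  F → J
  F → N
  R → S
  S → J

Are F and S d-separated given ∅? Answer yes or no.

Yes — F ⊥ S | ∅.

Bayes-Ball from F | ∅ reaches {J,N}.
S ∉ reach(F|∅) ⇒ F ⊥ S | ∅.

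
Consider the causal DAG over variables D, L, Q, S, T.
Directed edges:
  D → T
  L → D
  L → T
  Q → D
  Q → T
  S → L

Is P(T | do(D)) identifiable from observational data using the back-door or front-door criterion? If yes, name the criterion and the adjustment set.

desc(D)\{D}={T}; candidates ⊆ {L,Q,S}.
size 0: {}; under {} D still reaches {L,Q,S,T} ∋ T.
size 1: {L}, {Q}, {S}; under {L} D still reaches {Q,T} ∋ T.
{L,Q}: D⊥T given {L,Q} in G with D→· removed — back-door holds.
P(T|do(D)) = Σ_{L,Q} P(T|D,L,Q)·P(L,Q).

P(T|do(D)): backdoor, adjust for {L, Q}.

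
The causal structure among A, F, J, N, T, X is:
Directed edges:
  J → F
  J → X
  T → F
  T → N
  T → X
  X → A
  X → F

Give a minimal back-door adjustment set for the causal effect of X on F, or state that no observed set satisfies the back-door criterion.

desc(X)\{X}={A,F}; candidates ⊆ {J,N,T}.
size 0: {}; under {} X still reaches {F,J,N,T} ∋ F.
size 1: {J}, {N}, {T}; under {J} X still reaches {F,N,T} ∋ F.
{J,T}: X⊥F given {J,T} in G with X→· removed — back-door holds.

X→F: minimal back-door set {J, T}.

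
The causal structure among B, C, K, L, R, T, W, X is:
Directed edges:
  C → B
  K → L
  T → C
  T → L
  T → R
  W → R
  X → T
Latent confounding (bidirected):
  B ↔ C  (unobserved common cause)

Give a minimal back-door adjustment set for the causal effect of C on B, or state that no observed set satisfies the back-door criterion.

desc(C)\{C}={B}; candidates ⊆ {K,L,R,T,W,X}.
C↔B: latent back-door arc(s) into C.
size 0: {}; under {} C still reaches {B,L,R,T,X} ∋ B.
size 1: {K}, {L}, {R} …(+3); under {K} C still reaches {B,L,R,T,X} ∋ B.
size 2: {K,L}, {K,R}, {K,T} …(+12); under {K,L} C still reaches {B,R,T,X} ∋ B.
C↔B cannot be blocked by any observed set — no back-door set.

C→B: no observed back-door set.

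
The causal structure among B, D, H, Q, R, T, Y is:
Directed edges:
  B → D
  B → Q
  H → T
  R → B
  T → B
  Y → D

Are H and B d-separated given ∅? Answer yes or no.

Bayes-Ball from H | ∅ reaches {B,D,Q,T}.
B ∈ reach(H|∅) ⇒ H ⊥̸ B | ∅.

No — H and B are d-connected given ∅.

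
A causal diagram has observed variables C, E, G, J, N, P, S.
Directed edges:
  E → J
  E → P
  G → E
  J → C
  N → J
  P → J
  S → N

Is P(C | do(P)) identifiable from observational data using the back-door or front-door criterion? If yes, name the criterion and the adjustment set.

desc(P)\{P}={C,J}; candidates ⊆ {E,G,N,S}.
size 0: {}; under {} P still reaches {C,E,G,J} ∋ C.
{E}: P⊥C given {E} in G with P→· removed — back-door holds.
P(C|do(P)) = Σ_{E} P(C|P,E)·P(E).

P(C|do(P)): backdoor, adjust for {E}.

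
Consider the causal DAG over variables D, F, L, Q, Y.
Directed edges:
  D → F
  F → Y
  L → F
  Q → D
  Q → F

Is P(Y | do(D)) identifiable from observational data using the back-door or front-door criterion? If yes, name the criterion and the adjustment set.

P(Y|do(D)): backdoor, adjust for {Q}.

desc(D)\{D}={F,Y}; candidates ⊆ {L,Q}.
size 0: {}; under {} D still reaches {F,Q,Y} ∋ Y.
{Q}: D⊥Y given {Q} in G with D→· removed — back-door holds.
P(Y|do(D)) = Σ_{Q} P(Y|D,Q)·P(Q).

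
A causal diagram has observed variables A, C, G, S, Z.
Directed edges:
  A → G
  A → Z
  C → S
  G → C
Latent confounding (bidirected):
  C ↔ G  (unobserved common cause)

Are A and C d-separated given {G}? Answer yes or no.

Bayes-Ball from A | {G} reaches {C,S,Z}.
C ∈ reach(A|{G}) ⇒ A ⊥̸ C | {G}.

No — A and C are d-connected given {G}.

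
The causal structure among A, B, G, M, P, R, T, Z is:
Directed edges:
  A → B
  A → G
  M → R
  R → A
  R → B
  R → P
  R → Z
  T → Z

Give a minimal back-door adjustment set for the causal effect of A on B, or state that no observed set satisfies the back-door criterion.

A→B: minimal back-door set {R}.

desc(A)\{A}={B,G}; candidates ⊆ {M,P,R,T,Z}.
size 0: {}; under {} A still reaches {B,M,P,R,Z} ∋ B.
{R}: A⊥B given {R} in G with A→· removed — back-door holds.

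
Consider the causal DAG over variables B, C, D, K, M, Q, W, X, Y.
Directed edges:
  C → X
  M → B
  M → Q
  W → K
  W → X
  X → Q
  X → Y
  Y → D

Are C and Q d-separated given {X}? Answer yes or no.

Yes — C ⊥ Q | {X}.

Bayes-Ball from C | {X} reaches {K,W}.
Q ∉ reach(C|{X}) ⇒ C ⊥ Q | {X}.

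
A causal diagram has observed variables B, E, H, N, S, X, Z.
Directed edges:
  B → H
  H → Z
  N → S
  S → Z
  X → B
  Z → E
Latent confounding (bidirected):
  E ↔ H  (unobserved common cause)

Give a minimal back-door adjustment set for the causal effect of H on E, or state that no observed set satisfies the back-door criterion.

desc(H)\{H}={E,Z}; candidates ⊆ {B,N,S,X}.
H↔E: latent back-door arc(s) into H.
size 0: {}; under {} H still reaches {B,E,X} ∋ E.
size 1: {B}, {N}, {S} …(+1); under {B} H still reaches {E} ∋ E.
size 2: {B,N}, {B,S}, {B,X} …(+3); under {B,N} H still reaches {E} ∋ E.
H↔E cannot be blocked by any observed set — no back-door set.

H→E: no observed back-door set.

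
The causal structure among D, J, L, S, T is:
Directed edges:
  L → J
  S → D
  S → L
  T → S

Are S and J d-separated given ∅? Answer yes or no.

Bayes-Ball from S | ∅ reaches {D,J,L,T}.
J ∈ reach(S|∅) ⇒ S ⊥̸ J | ∅.

No — S and J are d-connected given ∅.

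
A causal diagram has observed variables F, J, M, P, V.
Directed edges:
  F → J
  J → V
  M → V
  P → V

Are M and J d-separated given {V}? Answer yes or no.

Bayes-Ball from M | {V} reaches {F,J,P}.
J ∈ reach(M|{V}) ⇒ M ⊥̸ J | {V}.

No — M and J are d-connected given {V}.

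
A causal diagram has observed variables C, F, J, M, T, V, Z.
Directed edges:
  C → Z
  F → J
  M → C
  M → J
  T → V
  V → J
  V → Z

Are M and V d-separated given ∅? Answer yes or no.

Yes — M ⊥ V | ∅.

Bayes-Ball from M | ∅ reaches {C,J,Z}.
V ∉ reach(M|∅) ⇒ M ⊥ V | ∅.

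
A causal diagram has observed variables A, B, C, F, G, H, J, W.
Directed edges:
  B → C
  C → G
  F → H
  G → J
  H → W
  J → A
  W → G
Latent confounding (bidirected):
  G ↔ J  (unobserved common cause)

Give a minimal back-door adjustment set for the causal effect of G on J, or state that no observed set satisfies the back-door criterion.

G→J: no observed back-door set.

desc(G)\{G}={A,J}; candidates ⊆ {B,C,F,H,W}.
G↔J: latent back-door arc(s) into G.
size 0: {}; under {} G still reaches {A,B,C,F,H,J,W} ∋ J.
size 1: {B}, {C}, {F} …(+2); under {B} G still reaches {A,C,F,H,J,W} ∋ J.
size 2: {B,C}, {B,F}, {B,H} …(+7); under {B,C} G still reaches {A,F,H,J,W} ∋ J.
G↔J cannot be blocked by any observed set — no back-door set.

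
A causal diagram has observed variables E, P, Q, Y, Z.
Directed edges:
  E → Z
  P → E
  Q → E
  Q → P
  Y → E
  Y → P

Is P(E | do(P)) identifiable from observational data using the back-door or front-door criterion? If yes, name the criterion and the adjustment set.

P(E|do(P)): backdoor, adjust for {Q, Y}.

desc(P)\{P}={E,Z}; candidates ⊆ {Q,Y}.
size 0: {}; under {} P still reaches {E,Q,Y,Z} ∋ E.
size 1: {Q}, {Y}; under {Q} P still reaches {E,Y,Z} ∋ E.
{Q,Y}: P⊥E given {Q,Y} in G with P→· removed — back-door holds.
P(E|do(P)) = Σ_{Q,Y} P(E|P,Q,Y)·P(Q,Y).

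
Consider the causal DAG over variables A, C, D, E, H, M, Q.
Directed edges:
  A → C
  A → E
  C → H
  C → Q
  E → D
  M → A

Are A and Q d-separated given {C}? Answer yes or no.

Yes — A ⊥ Q | {C}.

Bayes-Ball from A | {C} reaches {D,E,M}.
Q ∉ reach(A|{C}) ⇒ A ⊥ Q | {C}.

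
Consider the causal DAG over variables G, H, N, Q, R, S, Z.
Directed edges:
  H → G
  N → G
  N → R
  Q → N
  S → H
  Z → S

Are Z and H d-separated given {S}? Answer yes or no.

Yes — Z ⊥ H | {S}.

Bayes-Ball from Z | {S} reaches ∅.
H ∉ reach(Z|{S}) ⇒ Z ⊥ H | {S}.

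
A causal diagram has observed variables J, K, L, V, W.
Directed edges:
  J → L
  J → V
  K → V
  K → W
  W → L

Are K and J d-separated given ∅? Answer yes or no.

Bayes-Ball from K | ∅ reaches {L,V,W}.
J ∉ reach(K|∅) ⇒ K ⊥ J | ∅.

Yes — K ⊥ J | ∅.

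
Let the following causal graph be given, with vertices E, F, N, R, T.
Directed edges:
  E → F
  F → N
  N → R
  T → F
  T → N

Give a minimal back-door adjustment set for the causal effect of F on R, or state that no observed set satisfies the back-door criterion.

desc(F)\{F}={N,R}; candidates ⊆ {E,T}.
size 0: {}; under {} F still reaches {E,N,R,T} ∋ R.
{T}: F⊥R given {T} in G with F→· removed — back-door holds.

F→R: minimal back-door set {T}.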